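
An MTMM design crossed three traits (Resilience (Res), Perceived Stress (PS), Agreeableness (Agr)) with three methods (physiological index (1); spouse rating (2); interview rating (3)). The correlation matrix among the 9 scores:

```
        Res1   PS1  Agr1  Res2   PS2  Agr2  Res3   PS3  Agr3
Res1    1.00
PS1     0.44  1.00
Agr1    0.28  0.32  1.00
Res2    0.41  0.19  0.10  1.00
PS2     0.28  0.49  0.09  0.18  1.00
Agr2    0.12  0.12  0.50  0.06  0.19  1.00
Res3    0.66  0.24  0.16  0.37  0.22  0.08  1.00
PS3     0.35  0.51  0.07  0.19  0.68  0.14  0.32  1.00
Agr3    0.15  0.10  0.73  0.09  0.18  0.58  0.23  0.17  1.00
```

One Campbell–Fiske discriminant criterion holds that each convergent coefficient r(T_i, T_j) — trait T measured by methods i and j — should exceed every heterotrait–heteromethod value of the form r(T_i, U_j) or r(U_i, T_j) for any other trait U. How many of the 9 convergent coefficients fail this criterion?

0

Convergent coefficients and their comparison sets:
Res (methods 1·2): 0.41 vs {0.28, 0.19, 0.12, 0.10} → pass.
Res (methods 1·3): 0.66 vs {0.35, 0.24, 0.15, 0.16} → pass.
Res (methods 2·3): 0.37 vs {0.19, 0.22, 0.09, 0.08} → pass.
PS (methods 1·2): 0.49 vs {0.19, 0.28, 0.12, 0.09} → pass.
PS (methods 1·3): 0.51 vs {0.24, 0.35, 0.10, 0.07} → pass.
PS (methods 2·3): 0.68 vs {0.22, 0.19, 0.18, 0.14} → pass.
Agr (methods 1·2): 0.50 vs {0.10, 0.12, 0.09, 0.12} → pass.
Agr (methods 1·3): 0.73 vs {0.16, 0.15, 0.07, 0.10} → pass.
Agr (methods 2·3): 0.58 vs {0.08, 0.09, 0.14, 0.18} → pass.
0 of 9 fail.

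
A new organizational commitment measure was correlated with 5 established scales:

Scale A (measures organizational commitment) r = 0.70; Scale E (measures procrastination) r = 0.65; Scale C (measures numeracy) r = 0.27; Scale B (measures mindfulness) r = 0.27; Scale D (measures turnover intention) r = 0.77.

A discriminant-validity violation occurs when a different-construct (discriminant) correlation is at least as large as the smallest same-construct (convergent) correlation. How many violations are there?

Convergent (same construct = organizational commitment): Scale A.
Smallest convergent = 0.70. Discriminant values: 0.65, 0.27, 0.27, 0.77; count ≥ 0.70 → 1.

1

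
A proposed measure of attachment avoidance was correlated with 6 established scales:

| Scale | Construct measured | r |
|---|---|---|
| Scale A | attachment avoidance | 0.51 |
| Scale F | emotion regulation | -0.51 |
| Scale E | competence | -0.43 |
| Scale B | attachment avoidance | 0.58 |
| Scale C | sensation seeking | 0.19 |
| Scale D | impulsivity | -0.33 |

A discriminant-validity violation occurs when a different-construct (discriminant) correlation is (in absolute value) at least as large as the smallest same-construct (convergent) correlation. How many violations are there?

1

Convergent (same construct = attachment avoidance): Scale A, Scale B.
Smallest convergent = 0.51. Discriminant |r|: 0.51, 0.43, 0.19, 0.33; count ≥ 0.51 → 1.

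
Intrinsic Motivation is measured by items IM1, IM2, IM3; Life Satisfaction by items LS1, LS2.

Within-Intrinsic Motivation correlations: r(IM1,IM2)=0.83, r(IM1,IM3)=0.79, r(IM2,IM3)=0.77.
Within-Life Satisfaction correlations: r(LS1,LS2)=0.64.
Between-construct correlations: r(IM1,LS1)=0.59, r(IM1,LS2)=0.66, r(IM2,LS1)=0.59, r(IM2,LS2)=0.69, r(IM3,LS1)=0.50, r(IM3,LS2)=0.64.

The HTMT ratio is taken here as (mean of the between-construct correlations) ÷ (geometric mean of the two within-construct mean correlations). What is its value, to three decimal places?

Mean between = 3.67/6 = 0.6117.
Mean within-IM = 2.39/3 = 0.7967; mean within-LS = 0.64/1 = 0.6400.
Geometric mean = √(0.7967 × 0.6400) = 0.7141.
HTMT = 0.6117 / 0.7141 = 0.857.

0.857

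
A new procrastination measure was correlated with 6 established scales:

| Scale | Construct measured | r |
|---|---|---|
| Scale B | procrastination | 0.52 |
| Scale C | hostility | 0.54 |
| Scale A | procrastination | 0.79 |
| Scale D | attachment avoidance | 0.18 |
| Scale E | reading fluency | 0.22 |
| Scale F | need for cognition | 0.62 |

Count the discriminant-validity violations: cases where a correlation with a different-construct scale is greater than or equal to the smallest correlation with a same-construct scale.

2

Convergent (same construct = procrastination): Scale B, Scale A.
Smallest convergent = 0.52. Discriminant values: 0.54, 0.18, 0.22, 0.62; count ≥ 0.52 → 2.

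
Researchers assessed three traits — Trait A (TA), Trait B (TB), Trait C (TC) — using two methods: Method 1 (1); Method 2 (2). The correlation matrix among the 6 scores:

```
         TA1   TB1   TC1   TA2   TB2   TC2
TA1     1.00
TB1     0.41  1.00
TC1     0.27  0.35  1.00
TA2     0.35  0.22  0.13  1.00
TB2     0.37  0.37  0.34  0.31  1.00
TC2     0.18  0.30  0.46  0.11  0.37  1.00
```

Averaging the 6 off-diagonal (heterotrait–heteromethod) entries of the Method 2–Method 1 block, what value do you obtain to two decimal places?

0.26

HTHM values (method 2 × method 1): 0.22, 0.13, 0.37, 0.34, 0.18, 0.30; mean = 1.54/6 = 0.26.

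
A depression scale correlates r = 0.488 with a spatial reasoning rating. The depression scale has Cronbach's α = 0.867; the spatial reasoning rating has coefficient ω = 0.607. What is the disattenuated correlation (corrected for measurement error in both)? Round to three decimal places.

r_true = r_obs / √(r_xx · r_yy) = 0.488 / √(0.867 × 0.607) = 0.488 / √0.526269 = 0.488 / 0.7254 ≈ 0.673.

0.673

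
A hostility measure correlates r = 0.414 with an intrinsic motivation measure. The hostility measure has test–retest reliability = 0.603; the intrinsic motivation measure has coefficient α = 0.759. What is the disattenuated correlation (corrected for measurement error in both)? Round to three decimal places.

r_true = r_obs / √(r_xx · r_yy) = 0.414 / √(0.603 × 0.759) = 0.414 / √0.457677 = 0.414 / 0.6765 ≈ 0.612.

0.612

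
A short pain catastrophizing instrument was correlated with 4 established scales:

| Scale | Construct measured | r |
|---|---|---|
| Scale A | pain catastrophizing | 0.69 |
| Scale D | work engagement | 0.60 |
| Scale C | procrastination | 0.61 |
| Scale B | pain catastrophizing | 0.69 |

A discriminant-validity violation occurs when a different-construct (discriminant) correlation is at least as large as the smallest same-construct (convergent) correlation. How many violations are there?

0

Convergent (same construct = pain catastrophizing): Scale A, Scale B.
Smallest convergent = 0.69. Discriminant values: 0.60, 0.61; count ≥ 0.69 → 0.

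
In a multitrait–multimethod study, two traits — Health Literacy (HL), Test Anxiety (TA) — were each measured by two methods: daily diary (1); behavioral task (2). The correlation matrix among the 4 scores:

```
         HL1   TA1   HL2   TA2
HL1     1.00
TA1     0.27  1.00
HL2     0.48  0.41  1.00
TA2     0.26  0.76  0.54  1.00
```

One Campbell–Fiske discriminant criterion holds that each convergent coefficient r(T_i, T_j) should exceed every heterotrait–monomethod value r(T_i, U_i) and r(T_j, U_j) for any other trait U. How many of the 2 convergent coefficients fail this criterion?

Checking each validity diagonal entry against its comparison values:
HL (methods 1·2): 0.48 vs {0.27, 0.54} → fail.
TA (methods 1·2): 0.76 vs {0.27, 0.54} → pass.
1 of 2 fail.

1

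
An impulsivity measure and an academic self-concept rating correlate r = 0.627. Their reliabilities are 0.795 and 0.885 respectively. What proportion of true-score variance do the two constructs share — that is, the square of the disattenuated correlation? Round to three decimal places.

0.559

Disattenuated r = 0.627 / √(0.795 × 0.885) = 0.627 / 0.8388 = 0.7475.
Shared true-score variance = 0.7475² = 0.5588 ≈ 0.559.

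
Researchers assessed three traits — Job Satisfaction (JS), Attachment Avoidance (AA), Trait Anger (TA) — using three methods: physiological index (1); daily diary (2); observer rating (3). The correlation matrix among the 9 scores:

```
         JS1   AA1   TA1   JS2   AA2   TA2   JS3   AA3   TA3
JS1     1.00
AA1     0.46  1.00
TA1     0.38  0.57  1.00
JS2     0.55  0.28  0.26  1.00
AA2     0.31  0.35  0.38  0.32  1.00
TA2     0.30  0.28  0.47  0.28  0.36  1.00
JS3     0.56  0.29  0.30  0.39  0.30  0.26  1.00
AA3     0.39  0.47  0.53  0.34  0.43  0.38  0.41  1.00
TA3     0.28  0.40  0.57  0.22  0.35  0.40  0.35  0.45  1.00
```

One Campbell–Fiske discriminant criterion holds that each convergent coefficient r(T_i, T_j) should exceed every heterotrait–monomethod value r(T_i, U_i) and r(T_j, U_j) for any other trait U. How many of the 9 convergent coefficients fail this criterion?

Checking each validity diagonal entry against its comparison values:
JS (methods 1·2): 0.55 vs {0.46, 0.32, 0.38, 0.28} → pass.
JS (methods 1·3): 0.56 vs {0.46, 0.41, 0.38, 0.35} → pass.
JS (methods 2·3): 0.39 vs {0.32, 0.41, 0.28, 0.35} → fail.
AA (methods 1·2): 0.35 vs {0.46, 0.32, 0.57, 0.36} → fail.
AA (methods 1·3): 0.47 vs {0.46, 0.41, 0.57, 0.45} → fail.
AA (methods 2·3): 0.43 vs {0.32, 0.41, 0.36, 0.45} → fail.
TA (methods 1·2): 0.47 vs {0.38, 0.28, 0.57, 0.36} → fail.
TA (methods 1·3): 0.57 vs {0.38, 0.35, 0.57, 0.45} → fail.
TA (methods 2·3): 0.40 vs {0.28, 0.35, 0.36, 0.45} → fail.
7 of 9 fail.

7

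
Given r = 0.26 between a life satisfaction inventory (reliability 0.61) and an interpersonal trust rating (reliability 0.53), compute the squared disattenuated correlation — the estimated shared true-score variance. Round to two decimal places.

Disattenuated r = 0.26 / √(0.61 × 0.53) = 0.26 / 0.5686 = 0.4573.
Shared true-score variance = 0.4573² = 0.2091 ≈ 0.21.

0.21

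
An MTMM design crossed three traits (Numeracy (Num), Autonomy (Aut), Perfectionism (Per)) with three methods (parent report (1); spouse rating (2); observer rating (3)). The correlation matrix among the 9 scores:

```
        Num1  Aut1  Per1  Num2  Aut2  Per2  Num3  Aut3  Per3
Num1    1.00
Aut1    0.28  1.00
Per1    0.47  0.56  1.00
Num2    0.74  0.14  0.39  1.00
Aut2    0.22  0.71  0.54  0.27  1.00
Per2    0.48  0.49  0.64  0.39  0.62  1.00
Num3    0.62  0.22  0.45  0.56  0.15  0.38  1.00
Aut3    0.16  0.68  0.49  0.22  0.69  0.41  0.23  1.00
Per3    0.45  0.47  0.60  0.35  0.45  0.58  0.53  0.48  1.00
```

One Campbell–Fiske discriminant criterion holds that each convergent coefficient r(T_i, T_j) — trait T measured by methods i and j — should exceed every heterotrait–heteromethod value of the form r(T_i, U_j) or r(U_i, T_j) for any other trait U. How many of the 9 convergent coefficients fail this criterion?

0

Convergent coefficients and their comparison sets:
Num (methods 1·2): 0.74 vs {0.22, 0.14, 0.48, 0.39} → pass.
Num (methods 1·3): 0.62 vs {0.16, 0.22, 0.45, 0.45} → pass.
Num (methods 2·3): 0.56 vs {0.22, 0.15, 0.35, 0.38} → pass.
Aut (methods 1·2): 0.71 vs {0.14, 0.22, 0.49, 0.54} → pass.
Aut (methods 1·3): 0.68 vs {0.22, 0.16, 0.47, 0.49} → pass.
Aut (methods 2·3): 0.69 vs {0.15, 0.22, 0.45, 0.41} → pass.
Per (methods 1·2): 0.64 vs {0.39, 0.48, 0.54, 0.49} → pass.
Per (methods 1·3): 0.60 vs {0.45, 0.45, 0.49, 0.47} → pass.
Per (methods 2·3): 0.58 vs {0.38, 0.35, 0.41, 0.45} → pass.
0 of 9 fail.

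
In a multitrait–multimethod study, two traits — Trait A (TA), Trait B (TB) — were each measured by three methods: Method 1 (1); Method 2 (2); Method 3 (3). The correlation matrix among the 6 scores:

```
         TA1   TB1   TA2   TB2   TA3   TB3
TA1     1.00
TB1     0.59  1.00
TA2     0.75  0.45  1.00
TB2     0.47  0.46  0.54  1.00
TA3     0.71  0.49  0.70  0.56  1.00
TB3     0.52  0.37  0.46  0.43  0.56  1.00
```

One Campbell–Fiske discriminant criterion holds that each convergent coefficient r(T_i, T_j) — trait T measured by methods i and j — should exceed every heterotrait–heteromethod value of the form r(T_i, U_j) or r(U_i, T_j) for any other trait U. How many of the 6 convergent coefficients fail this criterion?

Convergent coefficients and their comparison sets:
TA (methods 1·2): 0.75 vs {0.47, 0.45} → pass.
TA (methods 1·3): 0.71 vs {0.52, 0.49} → pass.
TA (methods 2·3): 0.70 vs {0.46, 0.56} → pass.
TB (methods 1·2): 0.46 vs {0.45, 0.47} → fail.
TB (methods 1·3): 0.37 vs {0.49, 0.52} → fail.
TB (methods 2·3): 0.43 vs {0.56, 0.46} → fail.
3 of 6 fail.

3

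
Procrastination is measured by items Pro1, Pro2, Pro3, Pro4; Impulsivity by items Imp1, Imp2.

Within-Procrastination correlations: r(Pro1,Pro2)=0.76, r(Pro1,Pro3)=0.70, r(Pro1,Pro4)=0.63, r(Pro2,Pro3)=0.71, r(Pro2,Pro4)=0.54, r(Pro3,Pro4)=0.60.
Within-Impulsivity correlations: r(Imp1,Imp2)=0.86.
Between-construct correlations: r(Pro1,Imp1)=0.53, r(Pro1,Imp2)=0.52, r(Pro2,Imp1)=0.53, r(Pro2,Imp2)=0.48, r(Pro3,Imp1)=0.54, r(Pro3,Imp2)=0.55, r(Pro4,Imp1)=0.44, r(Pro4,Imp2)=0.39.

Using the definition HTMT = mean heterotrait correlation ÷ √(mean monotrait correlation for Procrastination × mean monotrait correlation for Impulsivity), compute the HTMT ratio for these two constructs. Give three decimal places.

0.662

Mean heterotrait r = 3.98/8 = 0.4975.
Mean within-Pro = 3.94/6 = 0.6567; mean within-Imp = 0.86/1 = 0.8600.
Geometric mean = √(0.6567 × 0.8600) = 0.7515.
HTMT = 0.4975 / 0.7515 = 0.662.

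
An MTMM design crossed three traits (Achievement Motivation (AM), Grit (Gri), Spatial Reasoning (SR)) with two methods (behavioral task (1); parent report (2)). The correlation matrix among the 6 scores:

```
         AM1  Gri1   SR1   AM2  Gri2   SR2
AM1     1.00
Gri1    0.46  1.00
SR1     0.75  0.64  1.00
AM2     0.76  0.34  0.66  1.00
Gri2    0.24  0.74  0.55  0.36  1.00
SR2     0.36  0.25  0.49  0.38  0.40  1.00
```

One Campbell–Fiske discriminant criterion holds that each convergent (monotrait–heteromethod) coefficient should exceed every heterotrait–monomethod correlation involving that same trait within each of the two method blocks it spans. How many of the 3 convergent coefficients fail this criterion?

Checking each validity diagonal entry against its comparison values:
AM (methods 1·2): 0.76 vs {0.46, 0.36, 0.75, 0.38} → pass.
Gri (methods 1·2): 0.74 vs {0.46, 0.36, 0.64, 0.40} → pass.
SR (methods 1·2): 0.49 vs {0.75, 0.38, 0.64, 0.40} → fail.
1 of 3 fail.

1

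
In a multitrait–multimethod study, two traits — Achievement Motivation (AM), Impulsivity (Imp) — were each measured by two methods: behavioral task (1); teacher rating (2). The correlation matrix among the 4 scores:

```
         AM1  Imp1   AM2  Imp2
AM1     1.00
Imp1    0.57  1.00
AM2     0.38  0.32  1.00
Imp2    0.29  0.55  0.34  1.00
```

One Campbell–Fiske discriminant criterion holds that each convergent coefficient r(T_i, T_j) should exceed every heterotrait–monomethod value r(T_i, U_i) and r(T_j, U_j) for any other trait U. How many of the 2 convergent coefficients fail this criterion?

Checking each validity diagonal entry against its comparison values:
AM (methods 1·2): 0.38 vs {0.57, 0.34} → fail.
Imp (methods 1·2): 0.55 vs {0.57, 0.34} → fail.
2 of 2 fail.

2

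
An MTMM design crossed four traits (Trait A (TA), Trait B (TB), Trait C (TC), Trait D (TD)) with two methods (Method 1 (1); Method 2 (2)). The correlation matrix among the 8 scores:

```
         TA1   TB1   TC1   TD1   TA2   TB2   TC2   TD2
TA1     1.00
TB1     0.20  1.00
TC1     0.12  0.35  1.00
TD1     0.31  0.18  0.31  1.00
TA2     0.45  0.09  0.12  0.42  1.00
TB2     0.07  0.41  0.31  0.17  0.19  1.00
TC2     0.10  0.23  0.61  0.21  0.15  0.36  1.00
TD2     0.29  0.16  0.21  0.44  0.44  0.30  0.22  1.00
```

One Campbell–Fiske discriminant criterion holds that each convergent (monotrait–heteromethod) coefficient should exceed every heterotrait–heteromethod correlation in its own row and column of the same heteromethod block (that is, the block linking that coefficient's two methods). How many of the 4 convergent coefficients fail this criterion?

Convergent coefficients and their comparison sets:
TA (methods 1·2): 0.45 vs {0.07, 0.09, 0.10, 0.12, 0.29, 0.42} → pass.
TB (methods 1·2): 0.41 vs {0.09, 0.07, 0.23, 0.31, 0.16, 0.17} → pass.
TC (methods 1·2): 0.61 vs {0.12, 0.10, 0.31, 0.23, 0.21, 0.21} → pass.
TD (methods 1·2): 0.44 vs {0.42, 0.29, 0.17, 0.16, 0.21, 0.21} → pass.
0 of 4 fail.

0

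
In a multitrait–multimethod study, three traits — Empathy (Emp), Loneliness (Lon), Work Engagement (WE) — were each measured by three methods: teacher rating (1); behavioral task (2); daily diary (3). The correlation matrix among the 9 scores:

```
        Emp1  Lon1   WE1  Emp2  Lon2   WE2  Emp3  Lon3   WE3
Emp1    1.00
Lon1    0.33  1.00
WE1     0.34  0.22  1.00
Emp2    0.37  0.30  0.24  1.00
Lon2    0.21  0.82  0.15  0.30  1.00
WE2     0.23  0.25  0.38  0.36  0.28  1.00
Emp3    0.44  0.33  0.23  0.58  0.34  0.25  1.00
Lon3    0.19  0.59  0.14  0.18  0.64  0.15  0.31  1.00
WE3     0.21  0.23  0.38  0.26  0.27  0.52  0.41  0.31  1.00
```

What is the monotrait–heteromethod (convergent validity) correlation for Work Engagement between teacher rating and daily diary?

Same trait (WE), different methods: r(WE1, WE3) = 0.38.

0.38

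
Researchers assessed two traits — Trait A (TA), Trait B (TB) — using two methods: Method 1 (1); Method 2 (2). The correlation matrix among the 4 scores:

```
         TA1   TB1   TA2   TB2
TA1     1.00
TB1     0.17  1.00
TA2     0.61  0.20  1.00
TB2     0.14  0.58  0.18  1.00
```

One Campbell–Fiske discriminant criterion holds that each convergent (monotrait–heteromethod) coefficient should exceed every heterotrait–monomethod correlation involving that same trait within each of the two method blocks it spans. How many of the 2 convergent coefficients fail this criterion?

0

Convergent coefficients and their comparison sets:
TA (methods 1·2): 0.61 vs {0.17, 0.18} → pass.
TB (methods 1·2): 0.58 vs {0.17, 0.18} → pass.
0 of 2 fail.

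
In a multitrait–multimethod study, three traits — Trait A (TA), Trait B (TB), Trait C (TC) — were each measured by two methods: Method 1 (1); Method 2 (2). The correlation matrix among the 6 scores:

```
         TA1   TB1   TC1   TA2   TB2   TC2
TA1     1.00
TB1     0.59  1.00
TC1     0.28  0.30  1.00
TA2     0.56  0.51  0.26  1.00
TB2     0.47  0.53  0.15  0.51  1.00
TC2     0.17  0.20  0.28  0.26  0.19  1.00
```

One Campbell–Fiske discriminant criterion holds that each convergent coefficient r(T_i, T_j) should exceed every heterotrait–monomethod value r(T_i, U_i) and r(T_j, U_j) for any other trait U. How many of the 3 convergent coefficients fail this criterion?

3

Convergent coefficients and their comparison sets:
TA (methods 1·2): 0.56 vs {0.59, 0.51, 0.28, 0.26} → fail.
TB (methods 1·2): 0.53 vs {0.59, 0.51, 0.30, 0.19} → fail.
TC (methods 1·2): 0.28 vs {0.28, 0.26, 0.30, 0.19} → fail.
3 of 3 fail.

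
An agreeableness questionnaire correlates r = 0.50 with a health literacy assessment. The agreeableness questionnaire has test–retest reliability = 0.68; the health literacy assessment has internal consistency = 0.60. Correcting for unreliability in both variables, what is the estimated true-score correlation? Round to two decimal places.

r_true = r_obs / √(r_xx · r_yy) = 0.50 / √(0.68 × 0.60) = 0.50 / √0.4080 = 0.50 / 0.6387 ≈ 0.78.

0.78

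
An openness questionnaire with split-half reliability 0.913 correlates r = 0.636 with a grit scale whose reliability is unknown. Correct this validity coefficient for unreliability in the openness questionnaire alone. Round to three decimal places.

Single correction: r_c = r_obs / √r_xx = 0.636 / √0.913 = 0.636 / 0.9555 ≈ 0.666.

0.666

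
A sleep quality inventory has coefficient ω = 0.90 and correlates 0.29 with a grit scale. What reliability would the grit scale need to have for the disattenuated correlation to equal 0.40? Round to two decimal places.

r_true = r_obs / √(r_xx · r_yy) ⇒ 0.40 = 0.29 / √(0.90 · r_yy).
√(0.90 · r_yy) = 0.29 / 0.40 = 0.7250; 0.90 · r_yy = 0.5256; r_yy = 0.5256 / 0.90 ≈ 0.58.

0.58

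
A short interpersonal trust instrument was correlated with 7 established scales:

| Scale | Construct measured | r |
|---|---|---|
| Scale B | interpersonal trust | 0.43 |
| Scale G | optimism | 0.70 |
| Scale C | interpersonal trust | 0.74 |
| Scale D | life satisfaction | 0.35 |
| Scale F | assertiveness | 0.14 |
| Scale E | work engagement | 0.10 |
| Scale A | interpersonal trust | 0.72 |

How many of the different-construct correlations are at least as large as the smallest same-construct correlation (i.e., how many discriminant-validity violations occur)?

Convergent (same construct = interpersonal trust): Scale B, Scale C, Scale A.
Smallest convergent = 0.43. Discriminant values: 0.70, 0.35, 0.14, 0.10; count ≥ 0.43 → 1.

1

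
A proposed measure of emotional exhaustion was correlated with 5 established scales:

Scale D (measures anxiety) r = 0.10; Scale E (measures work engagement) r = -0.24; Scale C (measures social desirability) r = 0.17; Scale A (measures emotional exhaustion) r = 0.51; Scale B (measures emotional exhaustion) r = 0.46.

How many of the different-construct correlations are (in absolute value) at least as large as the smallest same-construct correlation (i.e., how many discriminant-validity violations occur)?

Convergent (same construct = emotional exhaustion): Scale A, Scale B.
Smallest convergent = 0.46. Discriminant |r|: 0.10, 0.24, 0.17; count ≥ 0.46 → 0.

0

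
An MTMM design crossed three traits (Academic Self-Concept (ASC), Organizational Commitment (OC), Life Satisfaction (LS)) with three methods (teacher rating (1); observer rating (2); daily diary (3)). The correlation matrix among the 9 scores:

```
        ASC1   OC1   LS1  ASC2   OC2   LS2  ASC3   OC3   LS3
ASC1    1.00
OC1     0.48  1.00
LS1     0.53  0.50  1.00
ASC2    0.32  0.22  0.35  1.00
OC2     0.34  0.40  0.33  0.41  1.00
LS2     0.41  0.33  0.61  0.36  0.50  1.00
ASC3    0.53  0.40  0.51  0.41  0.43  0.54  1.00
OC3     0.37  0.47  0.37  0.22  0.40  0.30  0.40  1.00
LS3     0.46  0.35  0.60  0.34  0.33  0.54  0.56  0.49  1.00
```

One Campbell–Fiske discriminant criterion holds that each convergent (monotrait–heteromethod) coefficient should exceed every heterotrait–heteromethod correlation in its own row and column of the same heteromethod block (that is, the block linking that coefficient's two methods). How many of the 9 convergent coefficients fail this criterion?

Each convergent coefficient versus the relevant comparison correlations:
ASC (methods 1·2): 0.32 vs {0.34, 0.22, 0.41, 0.35} → fail.
ASC (methods 1·3): 0.53 vs {0.37, 0.40, 0.46, 0.51} → pass.
ASC (methods 2·3): 0.41 vs {0.22, 0.43, 0.34, 0.54} → fail.
OC (methods 1·2): 0.40 vs {0.22, 0.34, 0.33, 0.33} → pass.
OC (methods 1·3): 0.47 vs {0.40, 0.37, 0.35, 0.37} → pass.
OC (methods 2·3): 0.40 vs {0.43, 0.22, 0.33, 0.30} → fail.
LS (methods 1·2): 0.61 vs {0.35, 0.41, 0.33, 0.33} → pass.
LS (methods 1·3): 0.60 vs {0.51, 0.46, 0.37, 0.35} → pass.
LS (methods 2·3): 0.54 vs {0.54, 0.34, 0.30, 0.33} → fail.
4 of 9 fail.

4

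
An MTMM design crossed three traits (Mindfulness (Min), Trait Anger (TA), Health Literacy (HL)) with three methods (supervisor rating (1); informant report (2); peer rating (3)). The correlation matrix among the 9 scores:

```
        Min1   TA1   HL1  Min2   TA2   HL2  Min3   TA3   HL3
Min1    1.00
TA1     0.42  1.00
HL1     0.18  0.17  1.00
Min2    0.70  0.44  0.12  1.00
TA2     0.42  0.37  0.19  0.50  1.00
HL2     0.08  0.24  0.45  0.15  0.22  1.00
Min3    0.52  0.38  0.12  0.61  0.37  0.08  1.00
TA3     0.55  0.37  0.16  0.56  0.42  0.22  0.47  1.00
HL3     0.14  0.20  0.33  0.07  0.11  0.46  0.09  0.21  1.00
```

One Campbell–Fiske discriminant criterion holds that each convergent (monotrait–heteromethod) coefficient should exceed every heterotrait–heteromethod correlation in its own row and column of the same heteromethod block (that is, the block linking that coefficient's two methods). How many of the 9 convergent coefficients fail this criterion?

4

Convergent coefficients and their comparison sets:
Min (methods 1·2): 0.70 vs {0.42, 0.44, 0.08, 0.12} → pass.
Min (methods 1·3): 0.52 vs {0.55, 0.38, 0.14, 0.12} → fail.
Min (methods 2·3): 0.61 vs {0.56, 0.37, 0.07, 0.08} → pass.
TA (methods 1·2): 0.37 vs {0.44, 0.42, 0.24, 0.19} → fail.
TA (methods 1·3): 0.37 vs {0.38, 0.55, 0.20, 0.16} → fail.
TA (methods 2·3): 0.42 vs {0.37, 0.56, 0.11, 0.22} → fail.
HL (methods 1·2): 0.45 vs {0.12, 0.08, 0.19, 0.24} → pass.
HL (methods 1·3): 0.33 vs {0.12, 0.14, 0.16, 0.20} → pass.
HL (methods 2·3): 0.46 vs {0.08, 0.07, 0.22, 0.11} → pass.
4 of 9 fail.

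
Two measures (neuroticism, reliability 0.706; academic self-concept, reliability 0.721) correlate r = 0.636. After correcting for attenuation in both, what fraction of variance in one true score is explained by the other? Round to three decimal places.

0.795

Disattenuated r = 0.636 / √(0.706 × 0.721) = 0.636 / 0.7135 = 0.8914.
Shared true-score variance = 0.8914² = 0.7946 ≈ 0.795.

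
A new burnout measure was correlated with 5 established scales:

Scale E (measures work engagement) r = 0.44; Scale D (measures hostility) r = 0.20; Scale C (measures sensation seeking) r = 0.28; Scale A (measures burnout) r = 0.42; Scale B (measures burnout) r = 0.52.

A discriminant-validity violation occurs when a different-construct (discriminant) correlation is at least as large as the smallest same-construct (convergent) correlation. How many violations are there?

Convergent (same construct = burnout): Scale A, Scale B.
Smallest convergent = 0.42. Discriminant values: 0.44, 0.20, 0.28; count ≥ 0.42 → 1.

1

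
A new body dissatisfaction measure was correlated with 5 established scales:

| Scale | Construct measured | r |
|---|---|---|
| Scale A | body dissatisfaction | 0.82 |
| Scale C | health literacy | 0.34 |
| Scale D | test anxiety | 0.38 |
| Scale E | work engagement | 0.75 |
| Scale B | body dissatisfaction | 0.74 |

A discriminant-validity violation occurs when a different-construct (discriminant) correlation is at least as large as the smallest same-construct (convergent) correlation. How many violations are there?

1

Convergent (same construct = body dissatisfaction): Scale A, Scale B.
Smallest convergent = 0.74. Discriminant values: 0.34, 0.38, 0.75; count ≥ 0.74 → 1.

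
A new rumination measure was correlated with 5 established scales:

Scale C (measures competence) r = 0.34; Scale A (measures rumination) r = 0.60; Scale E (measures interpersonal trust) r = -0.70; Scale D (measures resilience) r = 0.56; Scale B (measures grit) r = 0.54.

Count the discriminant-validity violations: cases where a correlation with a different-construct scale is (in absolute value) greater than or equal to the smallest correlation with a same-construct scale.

Convergent (same construct = rumination): Scale A.
Smallest convergent = 0.60. Discriminant |r|: 0.34, 0.70, 0.56, 0.54; count ≥ 0.60 → 1.

1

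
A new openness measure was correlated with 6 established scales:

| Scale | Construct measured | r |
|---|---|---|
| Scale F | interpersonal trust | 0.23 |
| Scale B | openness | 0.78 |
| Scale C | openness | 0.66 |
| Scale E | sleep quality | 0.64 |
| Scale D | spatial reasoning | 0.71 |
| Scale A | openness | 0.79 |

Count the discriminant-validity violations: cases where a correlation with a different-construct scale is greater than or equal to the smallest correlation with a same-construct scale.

1

Convergent (same construct = openness): Scale B, Scale C, Scale A.
Smallest convergent = 0.66. Discriminant values: 0.23, 0.64, 0.71; count ≥ 0.66 → 1.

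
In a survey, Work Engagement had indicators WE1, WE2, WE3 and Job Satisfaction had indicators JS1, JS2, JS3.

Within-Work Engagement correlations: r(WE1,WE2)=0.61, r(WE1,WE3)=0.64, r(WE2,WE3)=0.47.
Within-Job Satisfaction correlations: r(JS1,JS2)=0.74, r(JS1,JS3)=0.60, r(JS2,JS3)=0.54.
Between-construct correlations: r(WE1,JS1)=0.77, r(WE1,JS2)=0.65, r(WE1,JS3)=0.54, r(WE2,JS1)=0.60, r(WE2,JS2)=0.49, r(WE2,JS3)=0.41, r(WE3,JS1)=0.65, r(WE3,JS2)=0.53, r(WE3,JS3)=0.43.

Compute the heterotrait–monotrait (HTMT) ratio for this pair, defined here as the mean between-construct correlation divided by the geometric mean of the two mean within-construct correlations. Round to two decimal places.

0.94

Mean heterotrait r = 5.07/9 = 0.5633.
Mean within-WE = 1.72/3 = 0.5733; mean within-JS = 1.88/3 = 0.6267.
Geometric mean = √(0.5733 × 0.6267) = 0.5994.
HTMT = 0.5633 / 0.5994 = 0.94.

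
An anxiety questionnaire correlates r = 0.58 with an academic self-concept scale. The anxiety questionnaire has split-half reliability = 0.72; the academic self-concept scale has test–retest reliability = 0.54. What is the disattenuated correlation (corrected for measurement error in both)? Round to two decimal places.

0.93

r_true = r_obs / √(r_xx · r_yy) = 0.58 / √(0.72 × 0.54) = 0.58 / √0.3888 = 0.58 / 0.6235 ≈ 0.93.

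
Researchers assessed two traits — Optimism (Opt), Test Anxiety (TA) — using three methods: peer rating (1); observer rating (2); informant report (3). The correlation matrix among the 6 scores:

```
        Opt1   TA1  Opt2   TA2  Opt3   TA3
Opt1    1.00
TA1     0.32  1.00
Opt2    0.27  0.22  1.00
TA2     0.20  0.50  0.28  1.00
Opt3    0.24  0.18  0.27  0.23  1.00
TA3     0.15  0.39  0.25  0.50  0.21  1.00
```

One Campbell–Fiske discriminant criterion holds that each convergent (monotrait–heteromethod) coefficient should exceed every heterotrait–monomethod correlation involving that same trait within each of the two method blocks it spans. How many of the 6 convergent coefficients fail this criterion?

3

Checking each validity diagonal entry against its comparison values:
Opt (methods 1·2): 0.27 vs {0.32, 0.28} → fail.
Opt (methods 1·3): 0.24 vs {0.32, 0.21} → fail.
Opt (methods 2·3): 0.27 vs {0.28, 0.21} → fail.
TA (methods 1·2): 0.50 vs {0.32, 0.28} → pass.
TA (methods 1·3): 0.39 vs {0.32, 0.21} → pass.
TA (methods 2·3): 0.50 vs {0.28, 0.21} → pass.
3 of 6 fail.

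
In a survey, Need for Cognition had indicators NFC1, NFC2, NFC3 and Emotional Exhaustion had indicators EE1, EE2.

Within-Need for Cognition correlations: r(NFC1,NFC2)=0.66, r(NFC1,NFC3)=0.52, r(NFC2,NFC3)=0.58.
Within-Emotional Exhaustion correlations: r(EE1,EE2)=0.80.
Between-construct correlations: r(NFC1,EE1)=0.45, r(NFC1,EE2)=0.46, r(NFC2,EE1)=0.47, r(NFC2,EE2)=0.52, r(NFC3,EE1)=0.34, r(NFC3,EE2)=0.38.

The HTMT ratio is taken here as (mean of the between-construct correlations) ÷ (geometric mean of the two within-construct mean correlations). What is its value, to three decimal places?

0.637

Mean between = 2.62/6 = 0.4367.
Mean within-NFC = 1.76/3 = 0.5867; mean within-EE = 0.80/1 = 0.8000.
Geometric mean = √(0.5867 × 0.8000) = 0.6851.
HTMT = 0.4367 / 0.6851 = 0.637.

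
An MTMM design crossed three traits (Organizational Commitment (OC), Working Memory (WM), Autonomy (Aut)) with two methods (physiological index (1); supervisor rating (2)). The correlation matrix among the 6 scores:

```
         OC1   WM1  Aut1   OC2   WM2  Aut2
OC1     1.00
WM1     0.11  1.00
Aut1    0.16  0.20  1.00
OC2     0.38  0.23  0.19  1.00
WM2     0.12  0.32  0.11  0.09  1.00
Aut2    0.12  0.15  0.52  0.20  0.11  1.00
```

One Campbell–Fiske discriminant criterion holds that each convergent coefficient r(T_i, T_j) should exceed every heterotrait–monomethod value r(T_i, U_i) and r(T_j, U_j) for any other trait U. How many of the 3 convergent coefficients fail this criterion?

Convergent coefficients and their comparison sets:
OC (methods 1·2): 0.38 vs {0.11, 0.09, 0.16, 0.20} → pass.
WM (methods 1·2): 0.32 vs {0.11, 0.09, 0.20, 0.11} → pass.
Aut (methods 1·2): 0.52 vs {0.16, 0.20, 0.20, 0.11} → pass.
0 of 3 fail.

0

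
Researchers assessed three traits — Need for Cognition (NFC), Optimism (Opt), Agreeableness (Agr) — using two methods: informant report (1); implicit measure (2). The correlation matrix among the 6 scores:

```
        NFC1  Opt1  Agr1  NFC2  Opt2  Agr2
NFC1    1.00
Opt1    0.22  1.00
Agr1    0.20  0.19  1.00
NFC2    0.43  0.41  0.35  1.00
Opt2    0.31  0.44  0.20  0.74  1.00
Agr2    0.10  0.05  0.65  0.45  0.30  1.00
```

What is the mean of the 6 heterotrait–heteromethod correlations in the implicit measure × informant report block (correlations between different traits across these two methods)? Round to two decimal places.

HTHM values (method 2 × method 1): 0.41, 0.35, 0.31, 0.20, 0.10, 0.05; mean = 1.42/6 = 0.24.

0.24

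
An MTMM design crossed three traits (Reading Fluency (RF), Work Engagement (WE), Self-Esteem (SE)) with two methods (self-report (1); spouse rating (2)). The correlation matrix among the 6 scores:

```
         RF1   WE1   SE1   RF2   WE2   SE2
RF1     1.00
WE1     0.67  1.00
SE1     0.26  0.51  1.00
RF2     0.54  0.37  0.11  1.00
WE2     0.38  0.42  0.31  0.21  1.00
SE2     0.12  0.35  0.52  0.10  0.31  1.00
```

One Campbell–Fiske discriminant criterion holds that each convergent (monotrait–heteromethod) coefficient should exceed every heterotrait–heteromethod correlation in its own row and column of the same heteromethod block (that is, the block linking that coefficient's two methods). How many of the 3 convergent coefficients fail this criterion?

0

Convergent coefficients and their comparison sets:
RF (methods 1·2): 0.54 vs {0.38, 0.37, 0.12, 0.11} → pass.
WE (methods 1·2): 0.42 vs {0.37, 0.38, 0.35, 0.31} → pass.
SE (methods 1·2): 0.52 vs {0.11, 0.12, 0.31, 0.35} → pass.
0 of 3 fail.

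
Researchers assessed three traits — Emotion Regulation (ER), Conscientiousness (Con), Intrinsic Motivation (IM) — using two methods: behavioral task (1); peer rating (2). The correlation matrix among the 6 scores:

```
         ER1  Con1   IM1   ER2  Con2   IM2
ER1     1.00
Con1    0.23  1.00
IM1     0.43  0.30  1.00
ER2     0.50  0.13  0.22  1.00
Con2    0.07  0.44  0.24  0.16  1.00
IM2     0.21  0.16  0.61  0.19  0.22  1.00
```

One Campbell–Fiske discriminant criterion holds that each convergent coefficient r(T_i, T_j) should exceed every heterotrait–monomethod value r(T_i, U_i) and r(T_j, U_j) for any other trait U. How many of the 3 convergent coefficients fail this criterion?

0

Each convergent coefficient versus the relevant comparison correlations:
ER (methods 1·2): 0.50 vs {0.23, 0.16, 0.43, 0.19} → pass.
Con (methods 1·2): 0.44 vs {0.23, 0.16, 0.30, 0.22} → pass.
IM (methods 1·2): 0.61 vs {0.43, 0.19, 0.30, 0.22} → pass.
0 of 3 fail.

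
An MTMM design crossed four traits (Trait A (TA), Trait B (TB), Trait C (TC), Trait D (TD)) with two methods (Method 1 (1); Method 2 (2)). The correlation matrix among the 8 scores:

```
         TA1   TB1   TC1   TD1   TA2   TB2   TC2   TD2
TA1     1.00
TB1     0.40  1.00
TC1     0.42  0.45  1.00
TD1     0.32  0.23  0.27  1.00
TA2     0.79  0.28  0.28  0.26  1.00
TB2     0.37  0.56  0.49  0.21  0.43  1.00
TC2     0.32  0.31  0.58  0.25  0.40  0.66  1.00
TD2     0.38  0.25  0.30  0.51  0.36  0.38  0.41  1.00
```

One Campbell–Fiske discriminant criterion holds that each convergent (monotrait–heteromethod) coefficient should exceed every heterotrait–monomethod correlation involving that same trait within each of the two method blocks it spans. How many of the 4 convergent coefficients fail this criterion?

Convergent coefficients and their comparison sets:
TA (methods 1·2): 0.79 vs {0.40, 0.43, 0.42, 0.40, 0.32, 0.36} → pass.
TB (methods 1·2): 0.56 vs {0.40, 0.43, 0.45, 0.66, 0.23, 0.38} → fail.
TC (methods 1·2): 0.58 vs {0.42, 0.40, 0.45, 0.66, 0.27, 0.41} → fail.
TD (methods 1·2): 0.51 vs {0.32, 0.36, 0.23, 0.38, 0.27, 0.41} → pass.
2 of 4 fail.

2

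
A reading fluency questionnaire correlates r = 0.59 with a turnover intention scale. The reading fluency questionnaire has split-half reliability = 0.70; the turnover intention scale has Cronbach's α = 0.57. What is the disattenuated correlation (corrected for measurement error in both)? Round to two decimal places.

0.93

r_true = r_obs / √(r_xx · r_yy) = 0.59 / √(0.70 × 0.57) = 0.59 / √0.3990 = 0.59 / 0.6317 ≈ 0.93.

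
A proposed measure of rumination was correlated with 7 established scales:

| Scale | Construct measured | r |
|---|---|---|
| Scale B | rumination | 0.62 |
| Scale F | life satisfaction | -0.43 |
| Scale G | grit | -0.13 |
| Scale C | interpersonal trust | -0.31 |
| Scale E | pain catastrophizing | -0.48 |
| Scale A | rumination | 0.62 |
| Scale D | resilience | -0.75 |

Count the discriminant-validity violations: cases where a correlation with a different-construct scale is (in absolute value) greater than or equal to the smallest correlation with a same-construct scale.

Convergent (same construct = rumination): Scale B, Scale A.
Smallest convergent = 0.62. Discriminant |r|: 0.43, 0.13, 0.31, 0.48, 0.75; count ≥ 0.62 → 1.

1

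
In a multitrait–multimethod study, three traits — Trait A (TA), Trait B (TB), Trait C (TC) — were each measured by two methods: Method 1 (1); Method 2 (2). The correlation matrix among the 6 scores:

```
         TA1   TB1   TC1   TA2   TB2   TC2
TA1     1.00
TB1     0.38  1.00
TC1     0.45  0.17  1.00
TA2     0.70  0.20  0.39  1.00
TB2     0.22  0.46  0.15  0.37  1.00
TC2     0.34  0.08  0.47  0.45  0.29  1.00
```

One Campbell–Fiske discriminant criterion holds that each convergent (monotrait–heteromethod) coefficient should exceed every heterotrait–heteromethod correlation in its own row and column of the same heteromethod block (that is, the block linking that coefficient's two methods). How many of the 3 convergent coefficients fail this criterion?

Convergent coefficients and their comparison sets:
TA (methods 1·2): 0.70 vs {0.22, 0.20, 0.34, 0.39} → pass.
TB (methods 1·2): 0.46 vs {0.20, 0.22, 0.08, 0.15} → pass.
TC (methods 1·2): 0.47 vs {0.39, 0.34, 0.15, 0.08} → pass.
0 of 3 fail.

0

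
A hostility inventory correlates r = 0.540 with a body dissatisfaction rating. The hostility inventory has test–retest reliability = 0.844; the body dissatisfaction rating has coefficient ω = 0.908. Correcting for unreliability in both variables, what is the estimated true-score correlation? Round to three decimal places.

0.617

r_true = r_obs / √(r_xx · r_yy) = 0.540 / √(0.844 × 0.908) = 0.540 / √0.766352 = 0.540 / 0.8754 ≈ 0.617.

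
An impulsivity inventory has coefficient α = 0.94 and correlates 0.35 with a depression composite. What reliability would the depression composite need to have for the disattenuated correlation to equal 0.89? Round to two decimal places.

0.16

r_true = r_obs / √(r_xx · r_yy) ⇒ 0.89 = 0.35 / √(0.94 · r_yy).
√(0.94 · r_yy) = 0.35 / 0.89 = 0.3933; 0.94 · r_yy = 0.1547; r_yy = 0.1547 / 0.94 ≈ 0.16.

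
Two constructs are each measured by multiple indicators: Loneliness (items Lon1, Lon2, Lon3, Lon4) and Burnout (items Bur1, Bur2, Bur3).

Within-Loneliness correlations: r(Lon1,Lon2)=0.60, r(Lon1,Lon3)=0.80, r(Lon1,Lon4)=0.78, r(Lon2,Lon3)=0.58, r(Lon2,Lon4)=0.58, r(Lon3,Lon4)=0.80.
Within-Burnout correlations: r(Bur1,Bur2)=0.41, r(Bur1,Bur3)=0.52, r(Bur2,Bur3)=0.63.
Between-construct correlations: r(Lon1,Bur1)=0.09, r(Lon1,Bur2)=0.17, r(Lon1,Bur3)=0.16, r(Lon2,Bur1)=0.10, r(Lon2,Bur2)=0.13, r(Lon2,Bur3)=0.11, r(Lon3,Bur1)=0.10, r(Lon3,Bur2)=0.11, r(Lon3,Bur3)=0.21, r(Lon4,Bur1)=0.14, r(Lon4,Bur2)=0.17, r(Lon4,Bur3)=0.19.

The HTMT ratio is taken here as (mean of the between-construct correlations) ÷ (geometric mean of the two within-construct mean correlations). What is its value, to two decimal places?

0.23

Mean between = 1.68/12 = 0.1400.
Mean within-Lon = 4.14/6 = 0.6900; mean within-Bur = 1.56/3 = 0.5200.
Geometric mean = √(0.6900 × 0.5200) = 0.5990.
HTMT = 0.1400 / 0.5990 = 0.23.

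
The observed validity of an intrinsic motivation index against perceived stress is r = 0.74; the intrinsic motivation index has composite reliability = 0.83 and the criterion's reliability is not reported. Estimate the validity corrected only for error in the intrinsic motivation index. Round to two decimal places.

0.81

Single correction: r_c = r_obs / √r_xx = 0.74 / √0.83 = 0.74 / 0.9110 ≈ 0.81.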